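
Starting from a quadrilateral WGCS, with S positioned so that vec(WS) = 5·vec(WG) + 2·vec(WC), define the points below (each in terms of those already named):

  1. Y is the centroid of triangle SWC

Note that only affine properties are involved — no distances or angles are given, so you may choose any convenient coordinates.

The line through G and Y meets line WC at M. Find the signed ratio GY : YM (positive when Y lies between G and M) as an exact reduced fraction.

GY:YM = -2/5

Choose coordinates W = (0, 0), G = (1, 0), C = (0, 1), S = (5, 2).
1. Y is the centroid of triangle SWC ⇒ Y = (5/3, 1)
line GY meets WC at M = (0, -3/2)
Y = G + t·(M−G) with t = -2/3, so GY:YM = -2/3:5/3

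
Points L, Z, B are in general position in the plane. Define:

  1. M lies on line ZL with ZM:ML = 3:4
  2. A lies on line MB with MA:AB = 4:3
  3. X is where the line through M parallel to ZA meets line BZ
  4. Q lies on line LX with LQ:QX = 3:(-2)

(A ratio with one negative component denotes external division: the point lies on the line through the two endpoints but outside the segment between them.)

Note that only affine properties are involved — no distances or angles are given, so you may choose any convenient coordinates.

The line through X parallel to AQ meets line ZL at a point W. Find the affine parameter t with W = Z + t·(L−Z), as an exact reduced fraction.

Set L = (0, 0), Z = (1, 0), B = (0, 1); any affine frame gives the same invariant.
1. M lies on line ZL with ZM:ML = 3:4 ⇒ M = (4/7, 0)
2. A lies on line MB with MA:AB = 4:3 ⇒ A = (12/49, 4/7)
3. X is where the line through M parallel to ZA meets line BZ ⇒ X = (7/3, -4/3)
4. Q lies on line LX with LQ:QX = 3:(-2) ⇒ Q = (7, -4)
through X parallel to AQ: direction (331/49, -32/7); meets ZL at W = (61/168, 0)
W = Z + t·(L−Z) with t = 107/168

t = 107/168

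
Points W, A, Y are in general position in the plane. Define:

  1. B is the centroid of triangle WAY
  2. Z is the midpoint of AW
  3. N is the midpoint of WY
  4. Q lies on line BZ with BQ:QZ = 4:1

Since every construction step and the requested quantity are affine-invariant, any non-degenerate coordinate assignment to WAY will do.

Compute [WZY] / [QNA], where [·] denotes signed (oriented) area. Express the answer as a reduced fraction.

[WZY]:[QNA] = -5/2

Choose coordinates W = (0, 0), A = (1, 0), Y = (0, 1).
1. B is the centroid of triangle WAY ⇒ B = (1/3, 1/3)
2. Z is the midpoint of AW ⇒ Z = (1/2, 0)
3. N is the midpoint of WY ⇒ N = (0, 1/2)
4. Q lies on line BZ with BQ:QZ = 4:1 ⇒ Q = (7/15, 1/15)
2·[WZY] = 1/2, 2·[QNA] = -1/5
[WZY]:[QNA] = 1/2:-1/5 = -5/2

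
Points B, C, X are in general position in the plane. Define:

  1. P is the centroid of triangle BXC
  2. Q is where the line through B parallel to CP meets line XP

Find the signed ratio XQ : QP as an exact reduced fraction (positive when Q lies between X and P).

XQ:QP = -2

Set B = (0, 0), C = (1, 0), X = (0, 1); any affine frame gives the same invariant.
1. P is the centroid of triangle BXC ⇒ P = (1/3, 1/3)
2. Q is where the line through B parallel to CP meets line XP ⇒ Q = (2/3, -1/3)
Q = X + t·(P−X) with t = 2, so XQ:QP = t:(1−t) = 2:-1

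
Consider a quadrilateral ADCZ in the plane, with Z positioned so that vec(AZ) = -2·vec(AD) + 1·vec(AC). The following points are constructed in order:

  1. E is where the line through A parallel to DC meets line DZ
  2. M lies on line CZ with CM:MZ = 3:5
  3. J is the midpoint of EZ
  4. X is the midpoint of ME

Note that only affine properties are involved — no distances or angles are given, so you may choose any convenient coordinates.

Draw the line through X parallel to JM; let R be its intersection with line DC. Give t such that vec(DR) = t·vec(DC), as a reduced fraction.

t = 25/24

Assign A = (0, 0), D = (1, 0), C = (0, 1), Z = (-2, 1) — the answer is frame-independent, so this choice is without loss of generality.
1. E is where the line through A parallel to DC meets line DZ ⇒ E = (-1/2, 1/2)
2. M lies on line CZ with CM:MZ = 3:5 ⇒ M = (-3/4, 1)
3. J is the midpoint of EZ ⇒ J = (-5/4, 3/4)
4. X is the midpoint of ME ⇒ X = (-5/8, 3/4)
through X parallel to JM: direction (1/2, 1/4); meets DC at R = (-1/24, 25/24)
R = D + t·(C−D) with t = 25/24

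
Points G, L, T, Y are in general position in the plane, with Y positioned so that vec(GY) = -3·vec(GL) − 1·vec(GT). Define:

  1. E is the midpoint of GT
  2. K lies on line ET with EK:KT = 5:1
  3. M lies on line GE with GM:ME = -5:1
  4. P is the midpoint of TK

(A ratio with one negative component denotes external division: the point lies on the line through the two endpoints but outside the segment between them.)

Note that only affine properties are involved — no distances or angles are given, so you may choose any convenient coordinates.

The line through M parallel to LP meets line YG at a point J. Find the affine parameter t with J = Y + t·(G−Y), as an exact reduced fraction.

t = 36/31

Assign G = (0, 0), L = (1, 0), T = (0, 1), Y = (-3, -1) — the answer is frame-independent, so this choice is without loss of generality.
1. E is the midpoint of GT ⇒ E = (0, 1/2)
2. K lies on line ET with EK:KT = 5:1 ⇒ K = (0, 11/12)
3. M lies on line GE with GM:ME = -5:1 ⇒ M = (0, 5/8)
4. P is the midpoint of TK ⇒ P = (0, 23/24)
through M parallel to LP: direction (-1, 23/24); meets YG at J = (15/31, 5/31)
J = Y + t·(G−Y) with t = 36/31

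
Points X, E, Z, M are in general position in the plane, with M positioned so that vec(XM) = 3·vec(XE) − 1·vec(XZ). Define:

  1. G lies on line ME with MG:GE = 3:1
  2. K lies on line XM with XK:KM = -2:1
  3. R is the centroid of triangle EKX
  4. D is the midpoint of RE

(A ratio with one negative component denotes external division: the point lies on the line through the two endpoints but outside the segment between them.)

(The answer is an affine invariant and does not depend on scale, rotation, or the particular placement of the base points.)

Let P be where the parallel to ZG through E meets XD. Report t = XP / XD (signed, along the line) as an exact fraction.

Set X = (0, 0), E = (1, 0), Z = (0, 1), M = (3, -1); any affine frame gives the same invariant.
1. G lies on line ME with MG:GE = 3:1 ⇒ G = (3/2, -1/4)
2. K lies on line XM with XK:KM = -2:1 ⇒ K = (6, -2)
3. R is the centroid of triangle EKX ⇒ R = (7/3, -2/3)
4. D is the midpoint of RE ⇒ D = (5/3, -1/3)
through E parallel to ZG: direction (3/2, -5/4); meets XD at P = (25/19, -5/19)
P = X + t·(D−X) with t = 15/19

t = 15/19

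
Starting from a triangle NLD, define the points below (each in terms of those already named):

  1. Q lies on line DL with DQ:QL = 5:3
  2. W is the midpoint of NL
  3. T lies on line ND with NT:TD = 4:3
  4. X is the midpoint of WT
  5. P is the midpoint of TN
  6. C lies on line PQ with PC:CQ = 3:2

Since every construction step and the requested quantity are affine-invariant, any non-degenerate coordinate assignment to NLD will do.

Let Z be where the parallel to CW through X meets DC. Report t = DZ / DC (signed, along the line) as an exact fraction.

t = -1/10

Choose coordinates N = (0, 0), L = (1, 0), D = (0, 1).
1. Q lies on line DL with DQ:QL = 5:3 ⇒ Q = (5/8, 3/8)
2. W is the midpoint of NL ⇒ W = (1/2, 0)
3. T lies on line ND with NT:TD = 4:3 ⇒ T = (0, 4/7)
4. X is the midpoint of WT ⇒ X = (1/4, 2/7)
5. P is the midpoint of TN ⇒ P = (0, 2/7)
6. C lies on line PQ with PC:CQ = 3:2 ⇒ C = (3/8, 19/56)
through X parallel to CW: direction (1/8, -19/56); meets DC at Z = (-3/80, 597/560)
Z = D + t·(C−D) with t = -1/10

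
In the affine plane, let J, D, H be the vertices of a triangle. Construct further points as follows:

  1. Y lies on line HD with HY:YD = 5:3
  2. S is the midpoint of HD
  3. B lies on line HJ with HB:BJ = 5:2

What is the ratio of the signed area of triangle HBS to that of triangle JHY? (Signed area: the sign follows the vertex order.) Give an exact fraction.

[HBS]:[JHY] = -4/7

Work in coordinates with J = (0, 0), D = (1, 0), H = (0, 1).
1. Y lies on line HD with HY:YD = 5:3 ⇒ Y = (5/8, 3/8)
2. S is the midpoint of HD ⇒ S = (1/2, 1/2)
3. B lies on line HJ with HB:BJ = 5:2 ⇒ B = (0, 2/7)
2·[HBS] = 5/14, 2·[JHY] = -5/8
[HBS]:[JHY] = 5/14:-5/8 = -4/7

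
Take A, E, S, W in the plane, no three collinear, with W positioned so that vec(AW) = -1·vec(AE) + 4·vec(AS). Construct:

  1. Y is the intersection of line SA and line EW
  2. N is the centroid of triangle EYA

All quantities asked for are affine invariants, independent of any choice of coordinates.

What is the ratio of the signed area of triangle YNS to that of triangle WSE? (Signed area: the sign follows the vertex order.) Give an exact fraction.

Work in coordinates with A = (0, 0), E = (1, 0), S = (0, 1), W = (-1, 4).
1. Y is the intersection of line SA and line EW ⇒ Y = (0, 2)
2. N is the centroid of triangle EYA ⇒ N = (1/3, 2/3)
2·[YNS] = -1/3, 2·[WSE] = 2
[YNS]:[WSE] = -1/3:2 = -1/6

[YNS]:[WSE] = -1/6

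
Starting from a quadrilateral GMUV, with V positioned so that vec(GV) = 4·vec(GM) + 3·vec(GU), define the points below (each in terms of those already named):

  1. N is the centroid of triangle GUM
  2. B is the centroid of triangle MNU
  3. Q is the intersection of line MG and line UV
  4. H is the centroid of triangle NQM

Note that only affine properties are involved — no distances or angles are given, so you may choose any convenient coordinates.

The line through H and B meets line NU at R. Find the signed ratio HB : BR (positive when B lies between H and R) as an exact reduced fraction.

HB:BR = -5

Set G = (0, 0), M = (1, 0), U = (0, 1), V = (4, 3); any affine frame gives the same invariant.
1. N is the centroid of triangle GUM ⇒ N = (1/3, 1/3)
2. B is the centroid of triangle MNU ⇒ B = (4/9, 4/9)
3. Q is the intersection of line MG and line UV ⇒ Q = (-2, 0)
4. H is the centroid of triangle NQM ⇒ H = (-2/9, 1/9)
line HB meets NU at R = (14/45, 17/45)
B = H + t·(R−H) with t = 5/4, so HB:BR = 5/4:-1/4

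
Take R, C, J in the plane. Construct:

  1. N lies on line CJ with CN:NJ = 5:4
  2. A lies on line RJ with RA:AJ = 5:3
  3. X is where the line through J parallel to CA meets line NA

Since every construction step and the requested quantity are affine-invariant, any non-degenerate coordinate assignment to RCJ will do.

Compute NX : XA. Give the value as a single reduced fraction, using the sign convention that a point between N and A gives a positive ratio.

NX:XA = -4/9

Set R = (0, 0), C = (1, 0), J = (0, 1); any affine frame gives the same invariant.
1. N lies on line CJ with CN:NJ = 5:4 ⇒ N = (4/9, 5/9)
2. A lies on line RJ with RA:AJ = 5:3 ⇒ A = (0, 5/8)
3. X is where the line through J parallel to CA meets line NA ⇒ X = (4/5, 1/2)
X = N + t·(A−N) with t = -4/5, so NX:XA = t:(1−t) = -4/5:9/5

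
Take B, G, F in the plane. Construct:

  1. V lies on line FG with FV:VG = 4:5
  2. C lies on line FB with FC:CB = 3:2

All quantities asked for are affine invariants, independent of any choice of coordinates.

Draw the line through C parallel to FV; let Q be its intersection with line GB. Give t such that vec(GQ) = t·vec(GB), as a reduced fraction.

t = 3/5

Assign B = (0, 0), G = (1, 0), F = (0, 1) — the answer is frame-independent, so this choice is without loss of generality.
1. V lies on line FG with FV:VG = 4:5 ⇒ V = (4/9, 5/9)
2. C lies on line FB with FC:CB = 3:2 ⇒ C = (0, 2/5)
through C parallel to FV: direction (4/9, -4/9); meets GB at Q = (2/5, 0)
Q = G + t·(B−G) with t = 3/5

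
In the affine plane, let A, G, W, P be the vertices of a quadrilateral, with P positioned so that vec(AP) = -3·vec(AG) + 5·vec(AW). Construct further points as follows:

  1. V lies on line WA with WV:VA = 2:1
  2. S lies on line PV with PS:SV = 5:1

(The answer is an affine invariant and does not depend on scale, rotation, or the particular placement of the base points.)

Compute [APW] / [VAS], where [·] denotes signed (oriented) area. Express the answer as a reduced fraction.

Set A = (0, 0), G = (1, 0), W = (0, 1), P = (-3, 5); any affine frame gives the same invariant.
1. V lies on line WA with WV:VA = 2:1 ⇒ V = (0, 1/3)
2. S lies on line PV with PS:SV = 5:1 ⇒ S = (-1/2, 10/9)
2·[APW] = -3, 2·[VAS] = -1/6
[APW]:[VAS] = -3:-1/6 = 18

[APW]:[VAS] = 18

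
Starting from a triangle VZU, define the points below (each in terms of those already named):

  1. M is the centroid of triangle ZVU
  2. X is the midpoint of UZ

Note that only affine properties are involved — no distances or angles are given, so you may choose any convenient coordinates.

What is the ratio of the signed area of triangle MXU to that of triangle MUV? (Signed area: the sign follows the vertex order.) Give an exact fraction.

[MXU]:[MUV] = 1/2

Assign V = (0, 0), Z = (1, 0), U = (0, 1) — the answer is frame-independent, so this choice is without loss of generality.
1. M is the centroid of triangle ZVU ⇒ M = (1/3, 1/3)
2. X is the midpoint of UZ ⇒ X = (1/2, 1/2)
2·[MXU] = 1/6, 2·[MUV] = 1/3
[MXU]:[MUV] = 1/6:1/3 = 1/2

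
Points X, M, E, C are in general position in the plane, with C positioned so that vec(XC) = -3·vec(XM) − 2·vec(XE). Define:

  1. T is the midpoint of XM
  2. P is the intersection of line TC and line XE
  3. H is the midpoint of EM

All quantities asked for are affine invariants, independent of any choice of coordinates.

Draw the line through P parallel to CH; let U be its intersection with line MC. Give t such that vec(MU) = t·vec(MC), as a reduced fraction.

t = 1/2

Choose coordinates X = (0, 0), M = (1, 0), E = (0, 1), C = (-3, -2).
1. T is the midpoint of XM ⇒ T = (1/2, 0)
2. P is the intersection of line TC and line XE ⇒ P = (0, -2/7)
3. H is the midpoint of EM ⇒ H = (1/2, 1/2)
through P parallel to CH: direction (7/2, 5/2); meets MC at U = (-1, -1)
U = M + t·(C−M) with t = 1/2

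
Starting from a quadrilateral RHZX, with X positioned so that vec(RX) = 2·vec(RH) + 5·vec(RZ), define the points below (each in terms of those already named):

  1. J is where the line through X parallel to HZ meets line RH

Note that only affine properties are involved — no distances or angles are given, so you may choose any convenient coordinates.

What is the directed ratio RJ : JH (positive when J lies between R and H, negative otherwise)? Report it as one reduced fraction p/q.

RJ:JH = -7/6

Set R = (0, 0), H = (1, 0), Z = (0, 1), X = (2, 5); any affine frame gives the same invariant.
1. J is where the line through X parallel to HZ meets line RH ⇒ J = (7, 0)
J = R + t·(H−R) with t = 7, so RJ:JH = t:(1−t) = 7:-6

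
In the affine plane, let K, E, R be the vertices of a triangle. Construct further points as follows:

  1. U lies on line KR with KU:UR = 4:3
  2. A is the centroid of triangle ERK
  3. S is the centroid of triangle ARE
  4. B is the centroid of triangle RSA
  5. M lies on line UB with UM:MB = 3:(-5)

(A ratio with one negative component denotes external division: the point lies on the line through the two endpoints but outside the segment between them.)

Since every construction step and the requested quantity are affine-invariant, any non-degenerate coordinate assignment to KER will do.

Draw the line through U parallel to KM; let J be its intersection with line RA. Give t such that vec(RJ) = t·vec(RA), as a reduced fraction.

Choose coordinates K = (0, 0), E = (1, 0), R = (0, 1).
1. U lies on line KR with KU:UR = 4:3 ⇒ U = (0, 4/7)
2. A is the centroid of triangle ERK ⇒ A = (1/3, 1/3)
3. S is the centroid of triangle ARE ⇒ S = (4/9, 4/9)
4. B is the centroid of triangle RSA ⇒ B = (7/27, 16/27)
5. M lies on line UB with UM:MB = 3:(-5) ⇒ M = (-7/18, 34/63)
through U parallel to KM: direction (-7/18, 34/63); meets RA at J = (7/10, -2/5)
J = R + t·(A−R) with t = 21/10

t = 21/10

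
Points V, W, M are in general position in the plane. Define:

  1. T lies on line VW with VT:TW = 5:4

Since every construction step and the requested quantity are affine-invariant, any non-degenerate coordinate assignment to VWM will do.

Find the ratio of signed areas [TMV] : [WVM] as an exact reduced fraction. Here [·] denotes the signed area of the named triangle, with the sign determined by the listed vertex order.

Assign V = (0, 0), W = (1, 0), M = (0, 1) — the answer is frame-independent, so this choice is without loss of generality.
1. T lies on line VW with VT:TW = 5:4 ⇒ T = (5/9, 0)
2·[TMV] = 5/9, 2·[WVM] = -1
[TMV]:[WVM] = 5/9:-1 = -5/9

[TMV]:[WVM] = -5/9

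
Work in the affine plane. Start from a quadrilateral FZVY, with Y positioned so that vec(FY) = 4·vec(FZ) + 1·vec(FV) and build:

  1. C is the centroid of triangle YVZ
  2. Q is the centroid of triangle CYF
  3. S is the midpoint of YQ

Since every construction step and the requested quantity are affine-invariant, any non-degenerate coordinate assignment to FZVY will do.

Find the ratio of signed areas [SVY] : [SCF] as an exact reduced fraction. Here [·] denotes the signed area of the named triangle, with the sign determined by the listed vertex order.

Assign F = (0, 0), Z = (1, 0), V = (0, 1), Y = (4, 1) — the answer is frame-independent, so this choice is without loss of generality.
1. C is the centroid of triangle YVZ ⇒ C = (5/3, 2/3)
2. Q is the centroid of triangle CYF ⇒ Q = (17/9, 5/9)
3. S is the midpoint of YQ ⇒ S = (53/18, 7/9)
2·[SVY] = -8/9, 2·[SCF] = 2/3
[SVY]:[SCF] = -8/9:2/3 = -4/3

[SVY]:[SCF] = -4/3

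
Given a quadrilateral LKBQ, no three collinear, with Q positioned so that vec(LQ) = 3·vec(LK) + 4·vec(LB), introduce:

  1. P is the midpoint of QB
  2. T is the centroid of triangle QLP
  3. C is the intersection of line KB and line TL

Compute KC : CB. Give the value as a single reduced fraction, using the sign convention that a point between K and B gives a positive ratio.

KC:CB = 13/9

Choose coordinates L = (0, 0), K = (1, 0), B = (0, 1), Q = (3, 4).
1. P is the midpoint of QB ⇒ P = (3/2, 5/2)
2. T is the centroid of triangle QLP ⇒ T = (3/2, 13/6)
3. C is the intersection of line KB and line TL ⇒ C = (9/22, 13/22)
C = K + t·(B−K) with t = 13/22, so KC:CB = t:(1−t) = 13/22:9/22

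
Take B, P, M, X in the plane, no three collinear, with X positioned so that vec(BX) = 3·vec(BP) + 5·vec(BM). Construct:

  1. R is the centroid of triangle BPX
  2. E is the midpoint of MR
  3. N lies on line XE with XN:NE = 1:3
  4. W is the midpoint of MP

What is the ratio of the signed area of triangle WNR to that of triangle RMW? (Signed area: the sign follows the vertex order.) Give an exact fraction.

Assign B = (0, 0), P = (1, 0), M = (0, 1), X = (3, 5) — the answer is frame-independent, so this choice is without loss of generality.
1. R is the centroid of triangle BPX ⇒ R = (4/3, 5/3)
2. E is the midpoint of MR ⇒ E = (2/3, 4/3)
3. N lies on line XE with XN:NE = 1:3 ⇒ N = (29/12, 49/12)
4. W is the midpoint of MP ⇒ W = (1/2, 1/2)
2·[WNR] = -3/4, 2·[RMW] = 1
[WNR]:[RMW] = -3/4:1 = -3/4

[WNR]:[RMW] = -3/4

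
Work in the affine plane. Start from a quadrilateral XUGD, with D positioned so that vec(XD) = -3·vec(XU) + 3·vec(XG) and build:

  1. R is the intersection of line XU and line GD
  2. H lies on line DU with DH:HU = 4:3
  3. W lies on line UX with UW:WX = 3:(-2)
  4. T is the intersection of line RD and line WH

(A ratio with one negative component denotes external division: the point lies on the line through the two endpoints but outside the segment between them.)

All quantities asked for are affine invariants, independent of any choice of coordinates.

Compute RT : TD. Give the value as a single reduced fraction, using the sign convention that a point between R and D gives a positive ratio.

RT:TD = 7/8

Work in coordinates with X = (0, 0), U = (1, 0), G = (0, 1), D = (-3, 3).
1. R is the intersection of line XU and line GD ⇒ R = (3/2, 0)
2. H lies on line DU with DH:HU = 4:3 ⇒ H = (-5/7, 9/7)
3. W lies on line UX with UW:WX = 3:(-2) ⇒ W = (-2, 0)
4. T is the intersection of line RD and line WH ⇒ T = (-3/5, 7/5)
T = R + t·(D−R) with t = 7/15, so RT:TD = t:(1−t) = 7/15:8/15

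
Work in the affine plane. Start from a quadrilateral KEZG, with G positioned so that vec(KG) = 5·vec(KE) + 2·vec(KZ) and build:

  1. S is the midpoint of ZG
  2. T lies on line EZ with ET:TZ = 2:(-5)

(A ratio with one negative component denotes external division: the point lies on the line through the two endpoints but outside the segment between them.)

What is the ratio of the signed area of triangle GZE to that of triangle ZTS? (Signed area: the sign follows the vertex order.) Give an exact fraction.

[GZE]:[ZTS] = 6/5

Assign K = (0, 0), E = (1, 0), Z = (0, 1), G = (5, 2) — the answer is frame-independent, so this choice is without loss of generality.
1. S is the midpoint of ZG ⇒ S = (5/2, 3/2)
2. T lies on line EZ with ET:TZ = 2:(-5) ⇒ T = (5/3, -2/3)
2·[GZE] = 6, 2·[ZTS] = 5
[GZE]:[ZTS] = 6:5 = 6/5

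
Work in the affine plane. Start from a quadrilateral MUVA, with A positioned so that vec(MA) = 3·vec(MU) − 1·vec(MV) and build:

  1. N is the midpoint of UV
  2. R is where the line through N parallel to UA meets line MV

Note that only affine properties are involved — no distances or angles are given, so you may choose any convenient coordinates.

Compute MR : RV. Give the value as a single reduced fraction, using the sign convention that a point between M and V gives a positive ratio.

Choose coordinates M = (0, 0), U = (1, 0), V = (0, 1), A = (3, -1).
1. N is the midpoint of UV ⇒ N = (1/2, 1/2)
2. R is where the line through N parallel to UA meets line MV ⇒ R = (0, 3/4)
R = M + t·(V−M) with t = 3/4, so MR:RV = t:(1−t) = 3/4:1/4

MR:RV = 3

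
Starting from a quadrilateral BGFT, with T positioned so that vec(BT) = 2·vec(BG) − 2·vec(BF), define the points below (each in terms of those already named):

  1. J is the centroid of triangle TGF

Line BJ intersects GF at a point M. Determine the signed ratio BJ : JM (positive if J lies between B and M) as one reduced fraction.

BJ:JM = 2

Choose coordinates B = (0, 0), G = (1, 0), F = (0, 1), T = (2, -2).
1. J is the centroid of triangle TGF ⇒ J = (1, -1/3)
line BJ meets GF at M = (3/2, -1/2)
J = B + t·(M−B) with t = 2/3, so BJ:JM = 2/3:1/3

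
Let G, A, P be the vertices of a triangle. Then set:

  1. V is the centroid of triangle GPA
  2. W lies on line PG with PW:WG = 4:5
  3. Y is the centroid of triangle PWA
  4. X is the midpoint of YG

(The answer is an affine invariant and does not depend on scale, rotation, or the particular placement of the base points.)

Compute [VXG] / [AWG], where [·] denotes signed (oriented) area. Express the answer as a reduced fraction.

[VXG]:[AWG] = 1/18

Assign G = (0, 0), A = (1, 0), P = (0, 1) — the answer is frame-independent, so this choice is without loss of generality.
1. V is the centroid of triangle GPA ⇒ V = (1/3, 1/3)
2. W lies on line PG with PW:WG = 4:5 ⇒ W = (0, 5/9)
3. Y is the centroid of triangle PWA ⇒ Y = (1/3, 14/27)
4. X is the midpoint of YG ⇒ X = (1/6, 7/27)
2·[VXG] = 5/162, 2·[AWG] = 5/9
[VXG]:[AWG] = 5/162:5/9 = 1/18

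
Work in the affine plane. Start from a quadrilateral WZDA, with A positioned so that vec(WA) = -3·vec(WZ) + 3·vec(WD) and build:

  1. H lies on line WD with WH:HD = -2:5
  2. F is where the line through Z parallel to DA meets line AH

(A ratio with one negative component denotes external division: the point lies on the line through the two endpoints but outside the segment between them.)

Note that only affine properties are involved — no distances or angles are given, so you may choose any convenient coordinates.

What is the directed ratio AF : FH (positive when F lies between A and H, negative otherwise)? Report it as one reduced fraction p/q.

Set W = (0, 0), Z = (1, 0), D = (0, 1), A = (-3, 3); any affine frame gives the same invariant.
1. H lies on line WD with WH:HD = -2:5 ⇒ H = (0, -2/3)
2. F is where the line through Z parallel to DA meets line AH ⇒ F = (-12/5, 34/15)
F = A + t·(H−A) with t = 1/5, so AF:FH = t:(1−t) = 1/5:4/5

AF:FH = 1/4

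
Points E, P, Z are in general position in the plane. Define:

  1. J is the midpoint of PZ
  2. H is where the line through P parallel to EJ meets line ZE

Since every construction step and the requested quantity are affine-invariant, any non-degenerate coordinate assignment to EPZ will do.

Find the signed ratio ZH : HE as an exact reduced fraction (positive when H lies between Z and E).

Work in coordinates with E = (0, 0), P = (1, 0), Z = (0, 1).
1. J is the midpoint of PZ ⇒ J = (1/2, 1/2)
2. H is where the line through P parallel to EJ meets line ZE ⇒ H = (0, -1)
H = Z + t·(E−Z) with t = 2, so ZH:HE = t:(1−t) = 2:-1

ZH:HE = -2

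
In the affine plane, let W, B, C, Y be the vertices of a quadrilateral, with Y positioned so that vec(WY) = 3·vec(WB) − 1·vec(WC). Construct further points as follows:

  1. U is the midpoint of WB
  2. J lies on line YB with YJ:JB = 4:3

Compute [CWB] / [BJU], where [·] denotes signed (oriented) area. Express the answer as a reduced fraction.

Choose coordinates W = (0, 0), B = (1, 0), C = (0, 1), Y = (3, -1).
1. U is the midpoint of WB ⇒ U = (1/2, 0)
2. J lies on line YB with YJ:JB = 4:3 ⇒ J = (13/7, -3/7)
2·[CWB] = 1, 2·[BJU] = -3/14
[CWB]:[BJU] = 1:-3/14 = -14/3

[CWB]:[BJU] = -14/3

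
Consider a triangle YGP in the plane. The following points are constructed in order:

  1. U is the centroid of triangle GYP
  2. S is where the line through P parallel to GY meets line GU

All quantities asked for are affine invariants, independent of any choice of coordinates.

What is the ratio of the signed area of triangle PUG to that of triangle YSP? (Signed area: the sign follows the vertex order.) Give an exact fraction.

[PUG]:[YSP] = -1/3

Set Y = (0, 0), G = (1, 0), P = (0, 1); any affine frame gives the same invariant.
1. U is the centroid of triangle GYP ⇒ U = (1/3, 1/3)
2. S is where the line through P parallel to GY meets line GU ⇒ S = (-1, 1)
2·[PUG] = 1/3, 2·[YSP] = -1
[PUG]:[YSP] = 1/3:-1 = -1/3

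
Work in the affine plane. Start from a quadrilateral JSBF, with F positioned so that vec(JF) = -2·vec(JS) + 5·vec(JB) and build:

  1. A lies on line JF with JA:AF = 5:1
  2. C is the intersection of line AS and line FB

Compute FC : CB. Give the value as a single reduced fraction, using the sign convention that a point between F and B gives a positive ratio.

Choose coordinates J = (0, 0), S = (1, 0), B = (0, 1), F = (-2, 5).
1. A lies on line JF with JA:AF = 5:1 ⇒ A = (-5/3, 25/6)
2. C is the intersection of line AS and line FB ⇒ C = (-9/7, 25/7)
C = F + t·(B−F) with t = 5/14, so FC:CB = t:(1−t) = 5/14:9/14

FC:CB = 5/9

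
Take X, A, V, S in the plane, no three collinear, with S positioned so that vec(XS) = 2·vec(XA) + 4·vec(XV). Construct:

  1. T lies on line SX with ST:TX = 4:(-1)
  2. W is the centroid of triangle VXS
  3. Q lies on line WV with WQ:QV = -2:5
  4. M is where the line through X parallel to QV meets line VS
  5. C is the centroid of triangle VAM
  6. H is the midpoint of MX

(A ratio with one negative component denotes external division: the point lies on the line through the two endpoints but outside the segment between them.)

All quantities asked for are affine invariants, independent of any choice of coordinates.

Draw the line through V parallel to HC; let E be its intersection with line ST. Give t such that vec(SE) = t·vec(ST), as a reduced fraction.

Assign X = (0, 0), A = (1, 0), V = (0, 1), S = (2, 4) — the answer is frame-independent, so this choice is without loss of generality.
1. T lies on line SX with ST:TX = 4:(-1) ⇒ T = (-2/3, -4/3)
2. W is the centroid of triangle VXS ⇒ W = (2/3, 5/3)
3. Q lies on line WV with WQ:QV = -2:5 ⇒ Q = (10/9, 19/9)
4. M is where the line through X parallel to QV meets line VS ⇒ M = (-2, -2)
5. C is the centroid of triangle VAM ⇒ C = (-1/3, -1/3)
6. H is the midpoint of MX ⇒ H = (-1, -1)
through V parallel to HC: direction (2/3, 2/3); meets ST at E = (1, 2)
E = S + t·(T−S) with t = 3/8

t = 3/8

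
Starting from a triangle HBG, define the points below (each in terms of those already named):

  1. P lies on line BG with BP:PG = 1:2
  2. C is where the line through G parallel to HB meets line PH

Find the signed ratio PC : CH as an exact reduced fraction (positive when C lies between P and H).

PC:CH = -2/3

Choose coordinates H = (0, 0), B = (1, 0), G = (0, 1).
1. P lies on line BG with BP:PG = 1:2 ⇒ P = (2/3, 1/3)
2. C is where the line through G parallel to HB meets line PH ⇒ C = (2, 1)
C = P + t·(H−P) with t = -2, so PC:CH = t:(1−t) = -2:3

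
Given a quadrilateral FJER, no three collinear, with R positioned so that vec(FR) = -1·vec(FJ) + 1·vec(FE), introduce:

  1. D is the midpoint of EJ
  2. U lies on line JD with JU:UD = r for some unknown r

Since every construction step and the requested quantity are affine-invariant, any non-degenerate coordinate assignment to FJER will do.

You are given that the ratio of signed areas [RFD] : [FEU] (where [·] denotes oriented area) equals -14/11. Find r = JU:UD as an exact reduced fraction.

Assign F = (0, 0), J = (1, 0), E = (0, 1), R = (-1, 1) — the answer is frame-independent, so this choice is without loss of generality.
1. D is the midpoint of EJ ⇒ D = (1/2, 1/2)
2. With JU:UD = r, write λ = r/(r+1) so U = J + λ·(D−J); U is affine-linear in λ
Every point depending on U is an affine combination of U and λ-independent points, so each such coordinate is linear in λ; the λ² term in each signed area is a multiple of (D−J)×(D−J) = 0, so 2·[RFD] and 2·[FEU] are each linear in λ. Evaluating at λ=0 and λ=1:
  2·[RFD] = 1,   2·[FEU] = 1/2·λ − 1
So [RFD]:[FEU] = (1) / (1/2·λ − 1). Setting this equal to -14/11:
  1 = -14/11·(1/2·λ − 1)  ⇒  λ = 3/7
Then r = λ/(1−λ) = (3/7)/(4/7) = 3/4. Check: with r = 3/4, U = (11/14, 3/14) and [RFD]:[FEU] = -14/11 as required.

r = 3/4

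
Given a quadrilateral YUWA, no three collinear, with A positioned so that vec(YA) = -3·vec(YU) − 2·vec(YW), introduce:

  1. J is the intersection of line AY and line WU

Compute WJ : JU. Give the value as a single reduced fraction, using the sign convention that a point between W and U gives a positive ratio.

WJ:JU = 3/2

Set Y = (0, 0), U = (1, 0), W = (0, 1), A = (-3, -2); any affine frame gives the same invariant.
1. J is the intersection of line AY and line WU ⇒ J = (3/5, 2/5)
J = W + t·(U−W) with t = 3/5, so WJ:JU = t:(1−t) = 3/5:2/5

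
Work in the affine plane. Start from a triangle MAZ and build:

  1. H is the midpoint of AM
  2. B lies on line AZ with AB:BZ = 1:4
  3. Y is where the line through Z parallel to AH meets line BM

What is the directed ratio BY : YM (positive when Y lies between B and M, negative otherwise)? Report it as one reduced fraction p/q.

BY:YM = -4/5

Work in coordinates with M = (0, 0), A = (1, 0), Z = (0, 1).
1. H is the midpoint of AM ⇒ H = (1/2, 0)
2. B lies on line AZ with AB:BZ = 1:4 ⇒ B = (4/5, 1/5)
3. Y is where the line through Z parallel to AH meets line BM ⇒ Y = (4, 1)
Y = B + t·(M−B) with t = -4, so BY:YM = t:(1−t) = -4:5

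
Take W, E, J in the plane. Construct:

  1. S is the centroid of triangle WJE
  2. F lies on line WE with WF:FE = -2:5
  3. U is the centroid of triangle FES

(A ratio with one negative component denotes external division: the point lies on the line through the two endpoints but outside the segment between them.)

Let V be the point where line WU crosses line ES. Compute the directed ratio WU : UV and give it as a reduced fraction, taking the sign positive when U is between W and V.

WU:UV = 4/5

Assign W = (0, 0), E = (1, 0), J = (0, 1) — the answer is frame-independent, so this choice is without loss of generality.
1. S is the centroid of triangle WJE ⇒ S = (1/3, 1/3)
2. F lies on line WE with WF:FE = -2:5 ⇒ F = (-2/3, 0)
3. U is the centroid of triangle FES ⇒ U = (2/9, 1/9)
line WU meets ES at V = (1/2, 1/4)
U = W + t·(V−W) with t = 4/9, so WU:UV = 4/9:5/9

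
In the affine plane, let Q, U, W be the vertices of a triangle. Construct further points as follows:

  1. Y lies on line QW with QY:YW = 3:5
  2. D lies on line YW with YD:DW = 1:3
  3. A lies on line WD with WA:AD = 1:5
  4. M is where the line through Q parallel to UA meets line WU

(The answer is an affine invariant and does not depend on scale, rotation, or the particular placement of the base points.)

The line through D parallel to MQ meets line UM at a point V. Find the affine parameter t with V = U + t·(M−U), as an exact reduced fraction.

Choose coordinates Q = (0, 0), U = (1, 0), W = (0, 1).
1. Y lies on line QW with QY:YW = 3:5 ⇒ Y = (0, 3/8)
2. D lies on line YW with YD:DW = 1:3 ⇒ D = (0, 17/32)
3. A lies on line WD with WA:AD = 1:5 ⇒ A = (0, 59/64)
4. M is where the line through Q parallel to UA meets line WU ⇒ M = (64/5, -59/5)
through D parallel to MQ: direction (-64/5, 59/5); meets UM at V = (6, -5)
V = U + t·(M−U) with t = 25/59

t = 25/59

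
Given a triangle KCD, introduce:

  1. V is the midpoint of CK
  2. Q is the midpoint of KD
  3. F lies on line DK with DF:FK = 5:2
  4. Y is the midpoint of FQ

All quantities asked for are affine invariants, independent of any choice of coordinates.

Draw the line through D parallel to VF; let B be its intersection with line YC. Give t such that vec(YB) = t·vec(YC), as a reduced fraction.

Work in coordinates with K = (0, 0), C = (1, 0), D = (0, 1).
1. V is the midpoint of CK ⇒ V = (1/2, 0)
2. Q is the midpoint of KD ⇒ Q = (0, 1/2)
3. F lies on line DK with DF:FK = 5:2 ⇒ F = (0, 2/7)
4. Y is the midpoint of FQ ⇒ Y = (0, 11/28)
through D parallel to VF: direction (-1/2, 2/7); meets YC at B = (17/5, -33/35)
B = Y + t·(C−Y) with t = 17/5

t = 17/5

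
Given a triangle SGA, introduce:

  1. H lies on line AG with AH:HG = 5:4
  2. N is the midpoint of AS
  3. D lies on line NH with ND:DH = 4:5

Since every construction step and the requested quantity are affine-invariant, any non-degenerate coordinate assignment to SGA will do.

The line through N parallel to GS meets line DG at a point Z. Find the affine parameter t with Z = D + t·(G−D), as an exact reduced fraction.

t = -4/77

Work in coordinates with S = (0, 0), G = (1, 0), A = (0, 1).
1. H lies on line AG with AH:HG = 5:4 ⇒ H = (5/9, 4/9)
2. N is the midpoint of AS ⇒ N = (0, 1/2)
3. D lies on line NH with ND:DH = 4:5 ⇒ D = (20/81, 77/162)
through N parallel to GS: direction (-1, 0); meets DG at Z = (16/77, 1/2)
Z = D + t·(G−D) with t = -4/77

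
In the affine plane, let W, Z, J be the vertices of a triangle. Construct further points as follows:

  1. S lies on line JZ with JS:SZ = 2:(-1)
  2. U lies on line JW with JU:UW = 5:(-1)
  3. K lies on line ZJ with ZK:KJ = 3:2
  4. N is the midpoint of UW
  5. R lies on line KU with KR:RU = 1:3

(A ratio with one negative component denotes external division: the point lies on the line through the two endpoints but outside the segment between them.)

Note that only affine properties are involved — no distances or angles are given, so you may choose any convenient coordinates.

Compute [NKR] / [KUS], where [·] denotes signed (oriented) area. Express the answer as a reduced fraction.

[NKR]:[KUS] = -1/160

Choose coordinates W = (0, 0), Z = (1, 0), J = (0, 1).
1. S lies on line JZ with JS:SZ = 2:(-1) ⇒ S = (2, -1)
2. U lies on line JW with JU:UW = 5:(-1) ⇒ U = (0, -1/4)
3. K lies on line ZJ with ZK:KJ = 3:2 ⇒ K = (2/5, 3/5)
4. N is the midpoint of UW ⇒ N = (0, -1/8)
5. R lies on line KU with KR:RU = 1:3 ⇒ R = (3/10, 31/80)
2·[NKR] = -1/80, 2·[KUS] = 2
[NKR]:[KUS] = -1/80:2 = -1/160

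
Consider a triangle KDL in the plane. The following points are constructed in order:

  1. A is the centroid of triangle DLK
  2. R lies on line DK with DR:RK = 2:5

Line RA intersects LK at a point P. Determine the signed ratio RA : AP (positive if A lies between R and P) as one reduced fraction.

Assign K = (0, 0), D = (1, 0), L = (0, 1) — the answer is frame-independent, so this choice is without loss of generality.
1. A is the centroid of triangle DLK ⇒ A = (1/3, 1/3)
2. R lies on line DK with DR:RK = 2:5 ⇒ R = (5/7, 0)
line RA meets LK at P = (0, 5/8)
A = R + t·(P−R) with t = 8/15, so RA:AP = 8/15:7/15

RA:AP = 8/7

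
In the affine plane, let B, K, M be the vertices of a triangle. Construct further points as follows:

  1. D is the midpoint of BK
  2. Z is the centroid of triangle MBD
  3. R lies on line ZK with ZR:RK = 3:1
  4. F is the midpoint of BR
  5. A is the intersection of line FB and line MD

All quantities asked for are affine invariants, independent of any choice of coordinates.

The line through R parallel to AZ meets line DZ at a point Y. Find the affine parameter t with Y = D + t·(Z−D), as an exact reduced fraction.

t = 13

Assign B = (0, 0), K = (1, 0), M = (0, 1) — the answer is frame-independent, so this choice is without loss of generality.
1. D is the midpoint of BK ⇒ D = (1/2, 0)
2. Z is the centroid of triangle MBD ⇒ Z = (1/6, 1/3)
3. R lies on line ZK with ZR:RK = 3:1 ⇒ R = (19/24, 1/12)
4. F is the midpoint of BR ⇒ F = (19/48, 1/24)
5. A is the intersection of line FB and line MD ⇒ A = (19/40, 1/20)
through R parallel to AZ: direction (-37/120, 17/60); meets DZ at Y = (-23/6, 13/3)
Y = D + t·(Z−D) with t = 13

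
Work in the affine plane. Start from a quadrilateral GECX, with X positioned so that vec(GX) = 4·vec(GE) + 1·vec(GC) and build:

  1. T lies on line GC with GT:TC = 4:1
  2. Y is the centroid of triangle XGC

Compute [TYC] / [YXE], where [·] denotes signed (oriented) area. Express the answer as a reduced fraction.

[TYC]:[YXE] = -4/25

Choose coordinates G = (0, 0), E = (1, 0), C = (0, 1), X = (4, 1).
1. T lies on line GC with GT:TC = 4:1 ⇒ T = (0, 4/5)
2. Y is the centroid of triangle XGC ⇒ Y = (4/3, 2/3)
2·[TYC] = 4/15, 2·[YXE] = -5/3
[TYC]:[YXE] = 4/15:-5/3 = -4/25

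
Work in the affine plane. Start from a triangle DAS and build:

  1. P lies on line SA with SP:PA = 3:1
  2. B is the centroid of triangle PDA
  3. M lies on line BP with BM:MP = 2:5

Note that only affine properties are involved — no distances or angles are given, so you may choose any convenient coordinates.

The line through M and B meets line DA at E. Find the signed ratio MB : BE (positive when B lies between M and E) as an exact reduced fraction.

Assign D = (0, 0), A = (1, 0), S = (0, 1) — the answer is frame-independent, so this choice is without loss of generality.
1. P lies on line SA with SP:PA = 3:1 ⇒ P = (3/4, 1/4)
2. B is the centroid of triangle PDA ⇒ B = (7/12, 1/12)
3. M lies on line BP with BM:MP = 2:5 ⇒ M = (53/84, 11/84)
line MB meets DA at E = (1/2, 0)
B = M + t·(E−M) with t = 4/11, so MB:BE = 4/11:7/11

MB:BE = 4/7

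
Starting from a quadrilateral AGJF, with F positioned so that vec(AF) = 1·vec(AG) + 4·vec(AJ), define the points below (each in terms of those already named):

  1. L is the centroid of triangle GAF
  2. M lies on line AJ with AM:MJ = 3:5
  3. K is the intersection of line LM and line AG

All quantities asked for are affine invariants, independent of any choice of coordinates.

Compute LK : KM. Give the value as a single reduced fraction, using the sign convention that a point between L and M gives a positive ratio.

LK:KM = -32/9

Choose coordinates A = (0, 0), G = (1, 0), J = (0, 1), F = (1, 4).
1. L is the centroid of triangle GAF ⇒ L = (2/3, 4/3)
2. M lies on line AJ with AM:MJ = 3:5 ⇒ M = (0, 3/8)
3. K is the intersection of line LM and line AG ⇒ K = (-6/23, 0)
K = L + t·(M−L) with t = 32/23, so LK:KM = t:(1−t) = 32/23:-9/23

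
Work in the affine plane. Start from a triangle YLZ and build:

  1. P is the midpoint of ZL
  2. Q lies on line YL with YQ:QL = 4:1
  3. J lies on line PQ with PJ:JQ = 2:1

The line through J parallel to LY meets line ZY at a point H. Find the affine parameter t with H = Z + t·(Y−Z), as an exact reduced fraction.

Choose coordinates Y = (0, 0), L = (1, 0), Z = (0, 1).
1. P is the midpoint of ZL ⇒ P = (1/2, 1/2)
2. Q lies on line YL with YQ:QL = 4:1 ⇒ Q = (4/5, 0)
3. J lies on line PQ with PJ:JQ = 2:1 ⇒ J = (7/10, 1/6)
through J parallel to LY: direction (-1, 0); meets ZY at H = (0, 1/6)
H = Z + t·(Y−Z) with t = 5/6

t = 5/6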